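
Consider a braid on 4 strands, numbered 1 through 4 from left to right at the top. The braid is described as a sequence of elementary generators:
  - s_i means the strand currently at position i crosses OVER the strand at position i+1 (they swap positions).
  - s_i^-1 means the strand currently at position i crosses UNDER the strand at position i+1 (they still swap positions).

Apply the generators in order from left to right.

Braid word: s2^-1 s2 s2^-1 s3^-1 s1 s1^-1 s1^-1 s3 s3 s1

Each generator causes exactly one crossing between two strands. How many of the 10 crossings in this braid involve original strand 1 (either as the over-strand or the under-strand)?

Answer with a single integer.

Gen 1: crossing 2x3. Involves strand 1? no. Count so far: 0
Gen 2: crossing 3x2. Involves strand 1? no. Count so far: 0
Gen 3: crossing 2x3. Involves strand 1? no. Count so far: 0
Gen 4: crossing 2x4. Involves strand 1? no. Count so far: 0
Gen 5: crossing 1x3. Involves strand 1? yes. Count so far: 1
Gen 6: crossing 3x1. Involves strand 1? yes. Count so far: 2
Gen 7: crossing 1x3. Involves strand 1? yes. Count so far: 3
Gen 8: crossing 4x2. Involves strand 1? no. Count so far: 3
Gen 9: crossing 2x4. Involves strand 1? no. Count so far: 3
Gen 10: crossing 3x1. Involves strand 1? yes. Count so far: 4

Answer: 4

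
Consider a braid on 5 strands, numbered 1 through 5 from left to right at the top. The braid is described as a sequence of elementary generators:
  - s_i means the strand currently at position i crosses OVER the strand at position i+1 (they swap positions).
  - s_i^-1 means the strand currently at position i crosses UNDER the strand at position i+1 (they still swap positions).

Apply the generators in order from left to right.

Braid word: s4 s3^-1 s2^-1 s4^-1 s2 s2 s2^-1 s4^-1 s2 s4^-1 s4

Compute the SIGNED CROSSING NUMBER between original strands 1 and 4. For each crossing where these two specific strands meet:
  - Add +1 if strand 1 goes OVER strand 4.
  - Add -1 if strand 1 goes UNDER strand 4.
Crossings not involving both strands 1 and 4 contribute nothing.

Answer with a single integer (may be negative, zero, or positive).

Gen 1: crossing 4x5. Both 1&4? no. Sum: 0
Gen 2: crossing 3x5. Both 1&4? no. Sum: 0
Gen 3: crossing 2x5. Both 1&4? no. Sum: 0
Gen 4: crossing 3x4. Both 1&4? no. Sum: 0
Gen 5: crossing 5x2. Both 1&4? no. Sum: 0
Gen 6: crossing 2x5. Both 1&4? no. Sum: 0
Gen 7: crossing 5x2. Both 1&4? no. Sum: 0
Gen 8: crossing 4x3. Both 1&4? no. Sum: 0
Gen 9: crossing 2x5. Both 1&4? no. Sum: 0
Gen 10: crossing 3x4. Both 1&4? no. Sum: 0
Gen 11: crossing 4x3. Both 1&4? no. Sum: 0

Answer: 0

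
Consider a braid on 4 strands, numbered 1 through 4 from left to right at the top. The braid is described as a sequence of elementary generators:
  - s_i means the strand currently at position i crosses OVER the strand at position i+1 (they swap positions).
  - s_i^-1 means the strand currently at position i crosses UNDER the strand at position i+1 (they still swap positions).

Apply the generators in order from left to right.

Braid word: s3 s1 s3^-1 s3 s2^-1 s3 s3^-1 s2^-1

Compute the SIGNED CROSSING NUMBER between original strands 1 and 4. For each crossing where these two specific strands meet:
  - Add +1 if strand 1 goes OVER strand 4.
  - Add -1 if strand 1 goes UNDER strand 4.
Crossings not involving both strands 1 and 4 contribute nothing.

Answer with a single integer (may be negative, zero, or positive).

Gen 1: crossing 3x4. Both 1&4? no. Sum: 0
Gen 2: crossing 1x2. Both 1&4? no. Sum: 0
Gen 3: crossing 4x3. Both 1&4? no. Sum: 0
Gen 4: crossing 3x4. Both 1&4? no. Sum: 0
Gen 5: 1 under 4. Both 1&4? yes. Contrib: -1. Sum: -1
Gen 6: crossing 1x3. Both 1&4? no. Sum: -1
Gen 7: crossing 3x1. Both 1&4? no. Sum: -1
Gen 8: 4 under 1. Both 1&4? yes. Contrib: +1. Sum: 0

Answer: 0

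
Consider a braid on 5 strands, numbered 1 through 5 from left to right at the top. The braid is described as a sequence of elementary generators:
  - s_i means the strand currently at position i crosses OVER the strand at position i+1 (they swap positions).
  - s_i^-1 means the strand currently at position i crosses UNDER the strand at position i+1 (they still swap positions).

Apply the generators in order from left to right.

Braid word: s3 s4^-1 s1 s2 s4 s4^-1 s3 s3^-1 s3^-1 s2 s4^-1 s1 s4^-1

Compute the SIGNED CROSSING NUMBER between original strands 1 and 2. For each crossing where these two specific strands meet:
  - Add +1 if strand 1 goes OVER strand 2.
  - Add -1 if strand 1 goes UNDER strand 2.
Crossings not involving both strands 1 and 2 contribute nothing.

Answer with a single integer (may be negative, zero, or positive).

Answer: 1

Derivation:
Gen 1: crossing 3x4. Both 1&2? no. Sum: 0
Gen 2: crossing 3x5. Both 1&2? no. Sum: 0
Gen 3: 1 over 2. Both 1&2? yes. Contrib: +1. Sum: 1
Gen 4: crossing 1x4. Both 1&2? no. Sum: 1
Gen 5: crossing 5x3. Both 1&2? no. Sum: 1
Gen 6: crossing 3x5. Both 1&2? no. Sum: 1
Gen 7: crossing 1x5. Both 1&2? no. Sum: 1
Gen 8: crossing 5x1. Both 1&2? no. Sum: 1
Gen 9: crossing 1x5. Both 1&2? no. Sum: 1
Gen 10: crossing 4x5. Both 1&2? no. Sum: 1
Gen 11: crossing 1x3. Both 1&2? no. Sum: 1
Gen 12: crossing 2x5. Both 1&2? no. Sum: 1
Gen 13: crossing 3x1. Both 1&2? no. Sum: 1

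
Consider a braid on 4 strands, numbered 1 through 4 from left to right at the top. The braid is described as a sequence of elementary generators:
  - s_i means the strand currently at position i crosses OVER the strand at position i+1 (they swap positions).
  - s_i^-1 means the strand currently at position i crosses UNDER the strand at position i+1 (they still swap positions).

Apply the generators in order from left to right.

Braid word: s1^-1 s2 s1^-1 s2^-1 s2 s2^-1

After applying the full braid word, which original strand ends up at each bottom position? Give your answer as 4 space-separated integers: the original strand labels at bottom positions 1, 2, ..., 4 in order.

Answer: 3 1 2 4

Derivation:
Gen 1 (s1^-1): strand 1 crosses under strand 2. Perm now: [2 1 3 4]
Gen 2 (s2): strand 1 crosses over strand 3. Perm now: [2 3 1 4]
Gen 3 (s1^-1): strand 2 crosses under strand 3. Perm now: [3 2 1 4]
Gen 4 (s2^-1): strand 2 crosses under strand 1. Perm now: [3 1 2 4]
Gen 5 (s2): strand 1 crosses over strand 2. Perm now: [3 2 1 4]
Gen 6 (s2^-1): strand 2 crosses under strand 1. Perm now: [3 1 2 4]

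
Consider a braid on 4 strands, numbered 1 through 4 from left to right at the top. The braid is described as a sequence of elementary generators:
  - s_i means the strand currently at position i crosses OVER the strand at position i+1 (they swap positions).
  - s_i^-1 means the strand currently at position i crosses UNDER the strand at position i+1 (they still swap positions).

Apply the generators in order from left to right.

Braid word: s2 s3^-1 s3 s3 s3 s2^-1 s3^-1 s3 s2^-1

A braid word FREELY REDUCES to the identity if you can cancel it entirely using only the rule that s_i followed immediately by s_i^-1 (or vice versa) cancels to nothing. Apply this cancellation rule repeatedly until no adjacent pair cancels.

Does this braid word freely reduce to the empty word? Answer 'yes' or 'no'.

Gen 1 (s2): push. Stack: [s2]
Gen 2 (s3^-1): push. Stack: [s2 s3^-1]
Gen 3 (s3): cancels prior s3^-1. Stack: [s2]
Gen 4 (s3): push. Stack: [s2 s3]
Gen 5 (s3): push. Stack: [s2 s3 s3]
Gen 6 (s2^-1): push. Stack: [s2 s3 s3 s2^-1]
Gen 7 (s3^-1): push. Stack: [s2 s3 s3 s2^-1 s3^-1]
Gen 8 (s3): cancels prior s3^-1. Stack: [s2 s3 s3 s2^-1]
Gen 9 (s2^-1): push. Stack: [s2 s3 s3 s2^-1 s2^-1]
Reduced word: s2 s3 s3 s2^-1 s2^-1

Answer: no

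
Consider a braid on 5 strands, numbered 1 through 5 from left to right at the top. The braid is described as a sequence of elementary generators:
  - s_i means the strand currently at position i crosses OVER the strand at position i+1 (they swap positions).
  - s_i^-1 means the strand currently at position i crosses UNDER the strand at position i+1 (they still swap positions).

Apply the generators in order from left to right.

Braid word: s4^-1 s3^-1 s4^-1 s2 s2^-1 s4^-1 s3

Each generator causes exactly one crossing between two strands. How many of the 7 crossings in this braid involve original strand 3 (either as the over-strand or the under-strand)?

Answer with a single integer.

Gen 1: crossing 4x5. Involves strand 3? no. Count so far: 0
Gen 2: crossing 3x5. Involves strand 3? yes. Count so far: 1
Gen 3: crossing 3x4. Involves strand 3? yes. Count so far: 2
Gen 4: crossing 2x5. Involves strand 3? no. Count so far: 2
Gen 5: crossing 5x2. Involves strand 3? no. Count so far: 2
Gen 6: crossing 4x3. Involves strand 3? yes. Count so far: 3
Gen 7: crossing 5x3. Involves strand 3? yes. Count so far: 4

Answer: 4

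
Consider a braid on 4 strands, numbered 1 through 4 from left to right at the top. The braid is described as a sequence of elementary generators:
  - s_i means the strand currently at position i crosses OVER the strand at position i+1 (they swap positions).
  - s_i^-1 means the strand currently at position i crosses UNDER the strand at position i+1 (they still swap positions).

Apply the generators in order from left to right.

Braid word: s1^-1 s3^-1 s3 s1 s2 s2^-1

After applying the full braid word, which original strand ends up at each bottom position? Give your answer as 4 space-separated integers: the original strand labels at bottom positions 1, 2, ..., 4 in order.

Gen 1 (s1^-1): strand 1 crosses under strand 2. Perm now: [2 1 3 4]
Gen 2 (s3^-1): strand 3 crosses under strand 4. Perm now: [2 1 4 3]
Gen 3 (s3): strand 4 crosses over strand 3. Perm now: [2 1 3 4]
Gen 4 (s1): strand 2 crosses over strand 1. Perm now: [1 2 3 4]
Gen 5 (s2): strand 2 crosses over strand 3. Perm now: [1 3 2 4]
Gen 6 (s2^-1): strand 3 crosses under strand 2. Perm now: [1 2 3 4]

Answer: 1 2 3 4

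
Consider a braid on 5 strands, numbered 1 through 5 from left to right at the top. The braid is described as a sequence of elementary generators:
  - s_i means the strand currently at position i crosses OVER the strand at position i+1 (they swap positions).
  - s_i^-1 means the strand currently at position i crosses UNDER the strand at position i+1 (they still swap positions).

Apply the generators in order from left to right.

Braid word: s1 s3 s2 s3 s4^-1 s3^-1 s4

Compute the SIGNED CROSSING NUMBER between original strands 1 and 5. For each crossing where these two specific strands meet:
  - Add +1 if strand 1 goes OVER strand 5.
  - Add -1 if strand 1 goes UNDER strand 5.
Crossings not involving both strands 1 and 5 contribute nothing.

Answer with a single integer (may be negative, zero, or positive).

Gen 1: crossing 1x2. Both 1&5? no. Sum: 0
Gen 2: crossing 3x4. Both 1&5? no. Sum: 0
Gen 3: crossing 1x4. Both 1&5? no. Sum: 0
Gen 4: crossing 1x3. Both 1&5? no. Sum: 0
Gen 5: 1 under 5. Both 1&5? yes. Contrib: -1. Sum: -1
Gen 6: crossing 3x5. Both 1&5? no. Sum: -1
Gen 7: crossing 3x1. Both 1&5? no. Sum: -1

Answer: -1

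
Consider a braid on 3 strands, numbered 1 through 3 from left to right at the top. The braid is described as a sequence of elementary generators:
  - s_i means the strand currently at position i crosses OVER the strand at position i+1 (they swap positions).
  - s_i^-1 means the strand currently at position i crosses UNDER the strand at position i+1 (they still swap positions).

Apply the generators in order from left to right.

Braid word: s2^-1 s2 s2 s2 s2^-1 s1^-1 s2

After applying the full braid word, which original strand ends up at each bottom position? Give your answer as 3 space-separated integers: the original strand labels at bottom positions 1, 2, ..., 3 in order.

Answer: 3 2 1

Derivation:
Gen 1 (s2^-1): strand 2 crosses under strand 3. Perm now: [1 3 2]
Gen 2 (s2): strand 3 crosses over strand 2. Perm now: [1 2 3]
Gen 3 (s2): strand 2 crosses over strand 3. Perm now: [1 3 2]
Gen 4 (s2): strand 3 crosses over strand 2. Perm now: [1 2 3]
Gen 5 (s2^-1): strand 2 crosses under strand 3. Perm now: [1 3 2]
Gen 6 (s1^-1): strand 1 crosses under strand 3. Perm now: [3 1 2]
Gen 7 (s2): strand 1 crosses over strand 2. Perm now: [3 2 1]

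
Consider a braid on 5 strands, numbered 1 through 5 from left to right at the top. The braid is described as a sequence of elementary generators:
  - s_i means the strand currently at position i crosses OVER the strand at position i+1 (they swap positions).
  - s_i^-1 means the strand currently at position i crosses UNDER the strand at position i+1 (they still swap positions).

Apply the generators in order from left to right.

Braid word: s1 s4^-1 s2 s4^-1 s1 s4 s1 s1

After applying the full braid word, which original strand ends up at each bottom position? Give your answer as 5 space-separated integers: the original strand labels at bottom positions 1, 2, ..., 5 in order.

Gen 1 (s1): strand 1 crosses over strand 2. Perm now: [2 1 3 4 5]
Gen 2 (s4^-1): strand 4 crosses under strand 5. Perm now: [2 1 3 5 4]
Gen 3 (s2): strand 1 crosses over strand 3. Perm now: [2 3 1 5 4]
Gen 4 (s4^-1): strand 5 crosses under strand 4. Perm now: [2 3 1 4 5]
Gen 5 (s1): strand 2 crosses over strand 3. Perm now: [3 2 1 4 5]
Gen 6 (s4): strand 4 crosses over strand 5. Perm now: [3 2 1 5 4]
Gen 7 (s1): strand 3 crosses over strand 2. Perm now: [2 3 1 5 4]
Gen 8 (s1): strand 2 crosses over strand 3. Perm now: [3 2 1 5 4]

Answer: 3 2 1 5 4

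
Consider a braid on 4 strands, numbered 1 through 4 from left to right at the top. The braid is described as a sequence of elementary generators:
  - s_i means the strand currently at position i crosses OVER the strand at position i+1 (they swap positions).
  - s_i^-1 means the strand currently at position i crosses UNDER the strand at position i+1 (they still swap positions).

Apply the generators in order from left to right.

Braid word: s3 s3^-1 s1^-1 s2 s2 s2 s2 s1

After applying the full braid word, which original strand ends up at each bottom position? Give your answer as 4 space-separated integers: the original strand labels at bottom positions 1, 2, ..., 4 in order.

Gen 1 (s3): strand 3 crosses over strand 4. Perm now: [1 2 4 3]
Gen 2 (s3^-1): strand 4 crosses under strand 3. Perm now: [1 2 3 4]
Gen 3 (s1^-1): strand 1 crosses under strand 2. Perm now: [2 1 3 4]
Gen 4 (s2): strand 1 crosses over strand 3. Perm now: [2 3 1 4]
Gen 5 (s2): strand 3 crosses over strand 1. Perm now: [2 1 3 4]
Gen 6 (s2): strand 1 crosses over strand 3. Perm now: [2 3 1 4]
Gen 7 (s2): strand 3 crosses over strand 1. Perm now: [2 1 3 4]
Gen 8 (s1): strand 2 crosses over strand 1. Perm now: [1 2 3 4]

Answer: 1 2 3 4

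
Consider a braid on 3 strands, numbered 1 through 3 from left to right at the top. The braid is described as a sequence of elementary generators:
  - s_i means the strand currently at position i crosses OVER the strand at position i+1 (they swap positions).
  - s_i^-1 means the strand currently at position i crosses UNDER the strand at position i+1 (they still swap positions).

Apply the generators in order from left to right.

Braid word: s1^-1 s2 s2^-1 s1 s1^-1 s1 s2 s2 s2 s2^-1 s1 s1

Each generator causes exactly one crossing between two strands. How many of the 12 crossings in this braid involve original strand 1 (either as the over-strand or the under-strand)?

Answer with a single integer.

Answer: 8

Derivation:
Gen 1: crossing 1x2. Involves strand 1? yes. Count so far: 1
Gen 2: crossing 1x3. Involves strand 1? yes. Count so far: 2
Gen 3: crossing 3x1. Involves strand 1? yes. Count so far: 3
Gen 4: crossing 2x1. Involves strand 1? yes. Count so far: 4
Gen 5: crossing 1x2. Involves strand 1? yes. Count so far: 5
Gen 6: crossing 2x1. Involves strand 1? yes. Count so far: 6
Gen 7: crossing 2x3. Involves strand 1? no. Count so far: 6
Gen 8: crossing 3x2. Involves strand 1? no. Count so far: 6
Gen 9: crossing 2x3. Involves strand 1? no. Count so far: 6
Gen 10: crossing 3x2. Involves strand 1? no. Count so far: 6
Gen 11: crossing 1x2. Involves strand 1? yes. Count so far: 7
Gen 12: crossing 2x1. Involves strand 1? yes. Count so far: 8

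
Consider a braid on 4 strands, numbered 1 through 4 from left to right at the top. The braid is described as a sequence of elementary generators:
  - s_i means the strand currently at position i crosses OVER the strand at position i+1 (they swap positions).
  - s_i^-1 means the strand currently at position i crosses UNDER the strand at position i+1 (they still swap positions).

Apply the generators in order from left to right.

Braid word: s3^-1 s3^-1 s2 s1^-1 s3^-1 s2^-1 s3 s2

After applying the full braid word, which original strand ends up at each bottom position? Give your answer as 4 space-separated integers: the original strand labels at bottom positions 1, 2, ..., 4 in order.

Answer: 3 2 4 1

Derivation:
Gen 1 (s3^-1): strand 3 crosses under strand 4. Perm now: [1 2 4 3]
Gen 2 (s3^-1): strand 4 crosses under strand 3. Perm now: [1 2 3 4]
Gen 3 (s2): strand 2 crosses over strand 3. Perm now: [1 3 2 4]
Gen 4 (s1^-1): strand 1 crosses under strand 3. Perm now: [3 1 2 4]
Gen 5 (s3^-1): strand 2 crosses under strand 4. Perm now: [3 1 4 2]
Gen 6 (s2^-1): strand 1 crosses under strand 4. Perm now: [3 4 1 2]
Gen 7 (s3): strand 1 crosses over strand 2. Perm now: [3 4 2 1]
Gen 8 (s2): strand 4 crosses over strand 2. Perm now: [3 2 4 1]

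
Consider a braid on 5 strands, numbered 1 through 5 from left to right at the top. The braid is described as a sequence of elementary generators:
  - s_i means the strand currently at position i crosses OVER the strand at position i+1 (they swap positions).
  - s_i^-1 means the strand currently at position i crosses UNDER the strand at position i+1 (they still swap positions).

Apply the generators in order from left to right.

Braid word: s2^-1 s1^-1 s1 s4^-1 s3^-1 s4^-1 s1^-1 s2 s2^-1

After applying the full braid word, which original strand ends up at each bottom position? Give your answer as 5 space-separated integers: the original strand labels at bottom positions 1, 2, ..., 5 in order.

Answer: 3 1 5 4 2

Derivation:
Gen 1 (s2^-1): strand 2 crosses under strand 3. Perm now: [1 3 2 4 5]
Gen 2 (s1^-1): strand 1 crosses under strand 3. Perm now: [3 1 2 4 5]
Gen 3 (s1): strand 3 crosses over strand 1. Perm now: [1 3 2 4 5]
Gen 4 (s4^-1): strand 4 crosses under strand 5. Perm now: [1 3 2 5 4]
Gen 5 (s3^-1): strand 2 crosses under strand 5. Perm now: [1 3 5 2 4]
Gen 6 (s4^-1): strand 2 crosses under strand 4. Perm now: [1 3 5 4 2]
Gen 7 (s1^-1): strand 1 crosses under strand 3. Perm now: [3 1 5 4 2]
Gen 8 (s2): strand 1 crosses over strand 5. Perm now: [3 5 1 4 2]
Gen 9 (s2^-1): strand 5 crosses under strand 1. Perm now: [3 1 5 4 2]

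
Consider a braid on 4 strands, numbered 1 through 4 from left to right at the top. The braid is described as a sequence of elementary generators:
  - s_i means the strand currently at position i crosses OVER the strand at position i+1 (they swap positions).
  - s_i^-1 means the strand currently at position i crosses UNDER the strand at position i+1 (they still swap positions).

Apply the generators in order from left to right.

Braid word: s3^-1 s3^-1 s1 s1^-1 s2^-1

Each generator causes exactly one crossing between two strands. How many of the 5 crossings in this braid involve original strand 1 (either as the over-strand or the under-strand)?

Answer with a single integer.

Gen 1: crossing 3x4. Involves strand 1? no. Count so far: 0
Gen 2: crossing 4x3. Involves strand 1? no. Count so far: 0
Gen 3: crossing 1x2. Involves strand 1? yes. Count so far: 1
Gen 4: crossing 2x1. Involves strand 1? yes. Count so far: 2
Gen 5: crossing 2x3. Involves strand 1? no. Count so far: 2

Answer: 2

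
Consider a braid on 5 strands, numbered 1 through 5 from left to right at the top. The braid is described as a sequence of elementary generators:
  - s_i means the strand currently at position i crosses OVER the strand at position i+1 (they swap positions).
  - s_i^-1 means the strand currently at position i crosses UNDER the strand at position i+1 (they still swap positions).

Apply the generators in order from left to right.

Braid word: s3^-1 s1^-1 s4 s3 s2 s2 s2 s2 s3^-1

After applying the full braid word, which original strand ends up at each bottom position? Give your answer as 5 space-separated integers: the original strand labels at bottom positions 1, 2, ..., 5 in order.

Gen 1 (s3^-1): strand 3 crosses under strand 4. Perm now: [1 2 4 3 5]
Gen 2 (s1^-1): strand 1 crosses under strand 2. Perm now: [2 1 4 3 5]
Gen 3 (s4): strand 3 crosses over strand 5. Perm now: [2 1 4 5 3]
Gen 4 (s3): strand 4 crosses over strand 5. Perm now: [2 1 5 4 3]
Gen 5 (s2): strand 1 crosses over strand 5. Perm now: [2 5 1 4 3]
Gen 6 (s2): strand 5 crosses over strand 1. Perm now: [2 1 5 4 3]
Gen 7 (s2): strand 1 crosses over strand 5. Perm now: [2 5 1 4 3]
Gen 8 (s2): strand 5 crosses over strand 1. Perm now: [2 1 5 4 3]
Gen 9 (s3^-1): strand 5 crosses under strand 4. Perm now: [2 1 4 5 3]

Answer: 2 1 4 5 3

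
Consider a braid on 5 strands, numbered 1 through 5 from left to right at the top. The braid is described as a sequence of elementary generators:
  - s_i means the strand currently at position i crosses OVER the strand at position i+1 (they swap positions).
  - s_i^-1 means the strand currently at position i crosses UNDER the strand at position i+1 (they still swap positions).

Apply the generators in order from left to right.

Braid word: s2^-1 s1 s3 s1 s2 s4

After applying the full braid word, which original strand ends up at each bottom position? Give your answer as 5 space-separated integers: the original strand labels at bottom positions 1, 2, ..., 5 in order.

Answer: 1 4 3 5 2

Derivation:
Gen 1 (s2^-1): strand 2 crosses under strand 3. Perm now: [1 3 2 4 5]
Gen 2 (s1): strand 1 crosses over strand 3. Perm now: [3 1 2 4 5]
Gen 3 (s3): strand 2 crosses over strand 4. Perm now: [3 1 4 2 5]
Gen 4 (s1): strand 3 crosses over strand 1. Perm now: [1 3 4 2 5]
Gen 5 (s2): strand 3 crosses over strand 4. Perm now: [1 4 3 2 5]
Gen 6 (s4): strand 2 crosses over strand 5. Perm now: [1 4 3 5 2]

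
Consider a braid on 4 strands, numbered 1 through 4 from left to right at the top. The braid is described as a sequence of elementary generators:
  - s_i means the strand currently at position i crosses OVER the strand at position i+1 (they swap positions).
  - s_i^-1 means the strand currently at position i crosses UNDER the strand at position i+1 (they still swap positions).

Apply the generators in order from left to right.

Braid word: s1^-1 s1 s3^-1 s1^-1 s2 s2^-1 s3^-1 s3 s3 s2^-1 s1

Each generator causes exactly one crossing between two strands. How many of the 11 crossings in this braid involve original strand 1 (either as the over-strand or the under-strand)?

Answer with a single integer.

Gen 1: crossing 1x2. Involves strand 1? yes. Count so far: 1
Gen 2: crossing 2x1. Involves strand 1? yes. Count so far: 2
Gen 3: crossing 3x4. Involves strand 1? no. Count so far: 2
Gen 4: crossing 1x2. Involves strand 1? yes. Count so far: 3
Gen 5: crossing 1x4. Involves strand 1? yes. Count so far: 4
Gen 6: crossing 4x1. Involves strand 1? yes. Count so far: 5
Gen 7: crossing 4x3. Involves strand 1? no. Count so far: 5
Gen 8: crossing 3x4. Involves strand 1? no. Count so far: 5
Gen 9: crossing 4x3. Involves strand 1? no. Count so far: 5
Gen 10: crossing 1x3. Involves strand 1? yes. Count so far: 6
Gen 11: crossing 2x3. Involves strand 1? no. Count so far: 6

Answer: 6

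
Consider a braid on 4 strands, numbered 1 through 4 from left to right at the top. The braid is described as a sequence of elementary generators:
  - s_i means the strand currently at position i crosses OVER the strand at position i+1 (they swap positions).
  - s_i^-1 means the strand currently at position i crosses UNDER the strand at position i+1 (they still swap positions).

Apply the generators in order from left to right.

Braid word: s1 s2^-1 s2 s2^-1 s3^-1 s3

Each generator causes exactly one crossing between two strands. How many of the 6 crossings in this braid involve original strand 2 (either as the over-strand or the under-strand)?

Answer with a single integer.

Gen 1: crossing 1x2. Involves strand 2? yes. Count so far: 1
Gen 2: crossing 1x3. Involves strand 2? no. Count so far: 1
Gen 3: crossing 3x1. Involves strand 2? no. Count so far: 1
Gen 4: crossing 1x3. Involves strand 2? no. Count so far: 1
Gen 5: crossing 1x4. Involves strand 2? no. Count so far: 1
Gen 6: crossing 4x1. Involves strand 2? no. Count so far: 1

Answer: 1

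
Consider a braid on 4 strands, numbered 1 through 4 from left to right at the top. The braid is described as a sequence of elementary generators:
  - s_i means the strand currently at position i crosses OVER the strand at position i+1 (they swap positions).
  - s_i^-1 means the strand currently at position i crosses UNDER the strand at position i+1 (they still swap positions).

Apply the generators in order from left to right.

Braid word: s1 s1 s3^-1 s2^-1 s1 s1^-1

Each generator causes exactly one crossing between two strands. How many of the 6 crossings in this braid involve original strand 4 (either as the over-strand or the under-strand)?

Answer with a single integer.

Answer: 4

Derivation:
Gen 1: crossing 1x2. Involves strand 4? no. Count so far: 0
Gen 2: crossing 2x1. Involves strand 4? no. Count so far: 0
Gen 3: crossing 3x4. Involves strand 4? yes. Count so far: 1
Gen 4: crossing 2x4. Involves strand 4? yes. Count so far: 2
Gen 5: crossing 1x4. Involves strand 4? yes. Count so far: 3
Gen 6: crossing 4x1. Involves strand 4? yes. Count so far: 4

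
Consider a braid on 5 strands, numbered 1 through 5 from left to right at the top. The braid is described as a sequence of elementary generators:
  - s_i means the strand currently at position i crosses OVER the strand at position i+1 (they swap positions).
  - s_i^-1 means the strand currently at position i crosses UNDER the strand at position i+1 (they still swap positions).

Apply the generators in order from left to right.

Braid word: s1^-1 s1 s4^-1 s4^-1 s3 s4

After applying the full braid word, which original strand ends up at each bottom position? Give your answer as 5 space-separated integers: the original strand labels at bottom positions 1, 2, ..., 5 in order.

Answer: 1 2 4 5 3

Derivation:
Gen 1 (s1^-1): strand 1 crosses under strand 2. Perm now: [2 1 3 4 5]
Gen 2 (s1): strand 2 crosses over strand 1. Perm now: [1 2 3 4 5]
Gen 3 (s4^-1): strand 4 crosses under strand 5. Perm now: [1 2 3 5 4]
Gen 4 (s4^-1): strand 5 crosses under strand 4. Perm now: [1 2 3 4 5]
Gen 5 (s3): strand 3 crosses over strand 4. Perm now: [1 2 4 3 5]
Gen 6 (s4): strand 3 crosses over strand 5. Perm now: [1 2 4 5 3]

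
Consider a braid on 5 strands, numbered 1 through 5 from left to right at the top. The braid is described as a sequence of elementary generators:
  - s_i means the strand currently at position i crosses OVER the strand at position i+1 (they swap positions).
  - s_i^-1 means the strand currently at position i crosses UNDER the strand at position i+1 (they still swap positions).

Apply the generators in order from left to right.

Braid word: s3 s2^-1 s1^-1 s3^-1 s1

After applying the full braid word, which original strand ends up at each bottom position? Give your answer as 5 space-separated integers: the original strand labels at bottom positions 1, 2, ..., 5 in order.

Gen 1 (s3): strand 3 crosses over strand 4. Perm now: [1 2 4 3 5]
Gen 2 (s2^-1): strand 2 crosses under strand 4. Perm now: [1 4 2 3 5]
Gen 3 (s1^-1): strand 1 crosses under strand 4. Perm now: [4 1 2 3 5]
Gen 4 (s3^-1): strand 2 crosses under strand 3. Perm now: [4 1 3 2 5]
Gen 5 (s1): strand 4 crosses over strand 1. Perm now: [1 4 3 2 5]

Answer: 1 4 3 2 5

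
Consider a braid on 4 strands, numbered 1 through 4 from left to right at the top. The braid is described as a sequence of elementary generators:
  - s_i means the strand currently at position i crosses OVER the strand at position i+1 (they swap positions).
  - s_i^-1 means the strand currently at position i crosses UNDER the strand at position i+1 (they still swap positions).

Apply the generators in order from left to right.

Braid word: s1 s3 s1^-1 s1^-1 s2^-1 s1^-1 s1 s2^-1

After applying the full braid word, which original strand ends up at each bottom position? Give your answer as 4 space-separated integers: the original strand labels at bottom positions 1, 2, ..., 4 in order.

Answer: 2 1 4 3

Derivation:
Gen 1 (s1): strand 1 crosses over strand 2. Perm now: [2 1 3 4]
Gen 2 (s3): strand 3 crosses over strand 4. Perm now: [2 1 4 3]
Gen 3 (s1^-1): strand 2 crosses under strand 1. Perm now: [1 2 4 3]
Gen 4 (s1^-1): strand 1 crosses under strand 2. Perm now: [2 1 4 3]
Gen 5 (s2^-1): strand 1 crosses under strand 4. Perm now: [2 4 1 3]
Gen 6 (s1^-1): strand 2 crosses under strand 4. Perm now: [4 2 1 3]
Gen 7 (s1): strand 4 crosses over strand 2. Perm now: [2 4 1 3]
Gen 8 (s2^-1): strand 4 crosses under strand 1. Perm now: [2 1 4 3]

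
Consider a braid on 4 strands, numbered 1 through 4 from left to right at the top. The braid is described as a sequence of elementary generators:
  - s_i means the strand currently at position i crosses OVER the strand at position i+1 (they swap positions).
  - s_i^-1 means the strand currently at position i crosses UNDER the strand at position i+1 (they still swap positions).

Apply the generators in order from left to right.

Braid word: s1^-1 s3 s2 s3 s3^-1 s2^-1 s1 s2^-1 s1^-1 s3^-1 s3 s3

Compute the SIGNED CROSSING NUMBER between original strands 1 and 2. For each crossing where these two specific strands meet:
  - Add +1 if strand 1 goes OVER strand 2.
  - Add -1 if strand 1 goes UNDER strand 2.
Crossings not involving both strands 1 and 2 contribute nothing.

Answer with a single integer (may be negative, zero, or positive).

Answer: -2

Derivation:
Gen 1: 1 under 2. Both 1&2? yes. Contrib: -1. Sum: -1
Gen 2: crossing 3x4. Both 1&2? no. Sum: -1
Gen 3: crossing 1x4. Both 1&2? no. Sum: -1
Gen 4: crossing 1x3. Both 1&2? no. Sum: -1
Gen 5: crossing 3x1. Both 1&2? no. Sum: -1
Gen 6: crossing 4x1. Both 1&2? no. Sum: -1
Gen 7: 2 over 1. Both 1&2? yes. Contrib: -1. Sum: -2
Gen 8: crossing 2x4. Both 1&2? no. Sum: -2
Gen 9: crossing 1x4. Both 1&2? no. Sum: -2
Gen 10: crossing 2x3. Both 1&2? no. Sum: -2
Gen 11: crossing 3x2. Both 1&2? no. Sum: -2
Gen 12: crossing 2x3. Both 1&2? no. Sum: -2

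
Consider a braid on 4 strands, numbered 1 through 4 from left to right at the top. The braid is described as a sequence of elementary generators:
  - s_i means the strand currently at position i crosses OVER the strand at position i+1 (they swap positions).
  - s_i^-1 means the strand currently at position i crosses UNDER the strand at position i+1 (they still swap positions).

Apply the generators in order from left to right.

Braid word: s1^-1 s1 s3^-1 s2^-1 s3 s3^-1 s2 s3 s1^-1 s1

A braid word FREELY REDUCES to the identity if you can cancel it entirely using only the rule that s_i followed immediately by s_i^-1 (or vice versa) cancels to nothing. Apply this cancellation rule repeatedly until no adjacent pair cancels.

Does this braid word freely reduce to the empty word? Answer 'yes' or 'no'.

Answer: yes

Derivation:
Gen 1 (s1^-1): push. Stack: [s1^-1]
Gen 2 (s1): cancels prior s1^-1. Stack: []
Gen 3 (s3^-1): push. Stack: [s3^-1]
Gen 4 (s2^-1): push. Stack: [s3^-1 s2^-1]
Gen 5 (s3): push. Stack: [s3^-1 s2^-1 s3]
Gen 6 (s3^-1): cancels prior s3. Stack: [s3^-1 s2^-1]
Gen 7 (s2): cancels prior s2^-1. Stack: [s3^-1]
Gen 8 (s3): cancels prior s3^-1. Stack: []
Gen 9 (s1^-1): push. Stack: [s1^-1]
Gen 10 (s1): cancels prior s1^-1. Stack: []
Reduced word: (empty)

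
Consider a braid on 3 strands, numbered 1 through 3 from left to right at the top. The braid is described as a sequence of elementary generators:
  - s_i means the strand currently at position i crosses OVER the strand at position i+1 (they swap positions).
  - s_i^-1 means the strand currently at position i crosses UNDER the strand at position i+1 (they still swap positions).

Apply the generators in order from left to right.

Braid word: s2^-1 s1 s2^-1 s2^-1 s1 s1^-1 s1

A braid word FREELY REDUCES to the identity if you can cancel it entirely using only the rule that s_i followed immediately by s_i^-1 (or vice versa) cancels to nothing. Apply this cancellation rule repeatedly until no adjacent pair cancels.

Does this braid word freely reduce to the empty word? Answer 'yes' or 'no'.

Gen 1 (s2^-1): push. Stack: [s2^-1]
Gen 2 (s1): push. Stack: [s2^-1 s1]
Gen 3 (s2^-1): push. Stack: [s2^-1 s1 s2^-1]
Gen 4 (s2^-1): push. Stack: [s2^-1 s1 s2^-1 s2^-1]
Gen 5 (s1): push. Stack: [s2^-1 s1 s2^-1 s2^-1 s1]
Gen 6 (s1^-1): cancels prior s1. Stack: [s2^-1 s1 s2^-1 s2^-1]
Gen 7 (s1): push. Stack: [s2^-1 s1 s2^-1 s2^-1 s1]
Reduced word: s2^-1 s1 s2^-1 s2^-1 s1

Answer: no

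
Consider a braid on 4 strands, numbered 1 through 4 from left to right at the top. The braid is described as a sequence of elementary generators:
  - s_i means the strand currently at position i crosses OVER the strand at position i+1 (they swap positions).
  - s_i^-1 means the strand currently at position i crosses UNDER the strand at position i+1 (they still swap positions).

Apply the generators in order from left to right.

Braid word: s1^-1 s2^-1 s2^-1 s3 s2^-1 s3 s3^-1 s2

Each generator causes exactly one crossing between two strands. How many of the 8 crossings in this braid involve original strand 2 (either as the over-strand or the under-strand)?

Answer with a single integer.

Gen 1: crossing 1x2. Involves strand 2? yes. Count so far: 1
Gen 2: crossing 1x3. Involves strand 2? no. Count so far: 1
Gen 3: crossing 3x1. Involves strand 2? no. Count so far: 1
Gen 4: crossing 3x4. Involves strand 2? no. Count so far: 1
Gen 5: crossing 1x4. Involves strand 2? no. Count so far: 1
Gen 6: crossing 1x3. Involves strand 2? no. Count so far: 1
Gen 7: crossing 3x1. Involves strand 2? no. Count so far: 1
Gen 8: crossing 4x1. Involves strand 2? no. Count so far: 1

Answer: 1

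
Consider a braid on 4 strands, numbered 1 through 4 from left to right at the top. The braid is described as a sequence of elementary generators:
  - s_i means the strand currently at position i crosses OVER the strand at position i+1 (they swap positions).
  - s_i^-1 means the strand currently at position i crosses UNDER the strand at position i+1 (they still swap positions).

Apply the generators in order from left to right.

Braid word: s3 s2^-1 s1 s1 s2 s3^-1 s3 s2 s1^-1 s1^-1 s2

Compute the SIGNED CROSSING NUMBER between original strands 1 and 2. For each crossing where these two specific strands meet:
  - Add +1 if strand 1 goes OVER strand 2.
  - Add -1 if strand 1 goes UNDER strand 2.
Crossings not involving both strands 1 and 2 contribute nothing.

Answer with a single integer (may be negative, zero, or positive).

Gen 1: crossing 3x4. Both 1&2? no. Sum: 0
Gen 2: crossing 2x4. Both 1&2? no. Sum: 0
Gen 3: crossing 1x4. Both 1&2? no. Sum: 0
Gen 4: crossing 4x1. Both 1&2? no. Sum: 0
Gen 5: crossing 4x2. Both 1&2? no. Sum: 0
Gen 6: crossing 4x3. Both 1&2? no. Sum: 0
Gen 7: crossing 3x4. Both 1&2? no. Sum: 0
Gen 8: crossing 2x4. Both 1&2? no. Sum: 0
Gen 9: crossing 1x4. Both 1&2? no. Sum: 0
Gen 10: crossing 4x1. Both 1&2? no. Sum: 0
Gen 11: crossing 4x2. Both 1&2? no. Sum: 0

Answer: 0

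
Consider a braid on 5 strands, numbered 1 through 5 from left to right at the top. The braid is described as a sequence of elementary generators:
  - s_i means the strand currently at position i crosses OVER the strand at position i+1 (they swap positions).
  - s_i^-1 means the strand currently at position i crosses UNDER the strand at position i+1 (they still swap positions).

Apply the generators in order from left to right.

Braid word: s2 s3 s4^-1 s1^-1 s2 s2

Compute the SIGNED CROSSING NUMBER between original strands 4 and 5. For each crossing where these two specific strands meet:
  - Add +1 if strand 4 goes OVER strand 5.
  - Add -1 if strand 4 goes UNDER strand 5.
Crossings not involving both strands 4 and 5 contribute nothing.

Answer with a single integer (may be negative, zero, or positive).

Gen 1: crossing 2x3. Both 4&5? no. Sum: 0
Gen 2: crossing 2x4. Both 4&5? no. Sum: 0
Gen 3: crossing 2x5. Both 4&5? no. Sum: 0
Gen 4: crossing 1x3. Both 4&5? no. Sum: 0
Gen 5: crossing 1x4. Both 4&5? no. Sum: 0
Gen 6: crossing 4x1. Both 4&5? no. Sum: 0

Answer: 0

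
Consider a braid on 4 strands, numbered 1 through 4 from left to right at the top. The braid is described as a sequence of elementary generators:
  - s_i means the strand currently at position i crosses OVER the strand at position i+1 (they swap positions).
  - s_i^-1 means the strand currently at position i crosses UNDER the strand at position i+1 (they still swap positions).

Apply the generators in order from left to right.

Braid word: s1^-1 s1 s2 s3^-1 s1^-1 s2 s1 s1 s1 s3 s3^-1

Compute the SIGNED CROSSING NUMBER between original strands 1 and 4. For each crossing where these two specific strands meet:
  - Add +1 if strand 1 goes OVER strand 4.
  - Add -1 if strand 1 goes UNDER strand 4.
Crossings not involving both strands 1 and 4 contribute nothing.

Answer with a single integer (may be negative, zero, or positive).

Gen 1: crossing 1x2. Both 1&4? no. Sum: 0
Gen 2: crossing 2x1. Both 1&4? no. Sum: 0
Gen 3: crossing 2x3. Both 1&4? no. Sum: 0
Gen 4: crossing 2x4. Both 1&4? no. Sum: 0
Gen 5: crossing 1x3. Both 1&4? no. Sum: 0
Gen 6: 1 over 4. Both 1&4? yes. Contrib: +1. Sum: 1
Gen 7: crossing 3x4. Both 1&4? no. Sum: 1
Gen 8: crossing 4x3. Both 1&4? no. Sum: 1
Gen 9: crossing 3x4. Both 1&4? no. Sum: 1
Gen 10: crossing 1x2. Both 1&4? no. Sum: 1
Gen 11: crossing 2x1. Both 1&4? no. Sum: 1

Answer: 1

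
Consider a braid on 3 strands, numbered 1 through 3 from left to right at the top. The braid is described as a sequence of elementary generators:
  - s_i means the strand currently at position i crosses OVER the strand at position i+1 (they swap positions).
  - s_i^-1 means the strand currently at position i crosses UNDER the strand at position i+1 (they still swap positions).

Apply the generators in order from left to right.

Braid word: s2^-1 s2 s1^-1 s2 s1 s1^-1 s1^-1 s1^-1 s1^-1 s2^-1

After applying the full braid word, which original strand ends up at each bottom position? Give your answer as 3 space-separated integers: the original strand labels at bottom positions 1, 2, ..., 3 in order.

Gen 1 (s2^-1): strand 2 crosses under strand 3. Perm now: [1 3 2]
Gen 2 (s2): strand 3 crosses over strand 2. Perm now: [1 2 3]
Gen 3 (s1^-1): strand 1 crosses under strand 2. Perm now: [2 1 3]
Gen 4 (s2): strand 1 crosses over strand 3. Perm now: [2 3 1]
Gen 5 (s1): strand 2 crosses over strand 3. Perm now: [3 2 1]
Gen 6 (s1^-1): strand 3 crosses under strand 2. Perm now: [2 3 1]
Gen 7 (s1^-1): strand 2 crosses under strand 3. Perm now: [3 2 1]
Gen 8 (s1^-1): strand 3 crosses under strand 2. Perm now: [2 3 1]
Gen 9 (s1^-1): strand 2 crosses under strand 3. Perm now: [3 2 1]
Gen 10 (s2^-1): strand 2 crosses under strand 1. Perm now: [3 1 2]

Answer: 3 1 2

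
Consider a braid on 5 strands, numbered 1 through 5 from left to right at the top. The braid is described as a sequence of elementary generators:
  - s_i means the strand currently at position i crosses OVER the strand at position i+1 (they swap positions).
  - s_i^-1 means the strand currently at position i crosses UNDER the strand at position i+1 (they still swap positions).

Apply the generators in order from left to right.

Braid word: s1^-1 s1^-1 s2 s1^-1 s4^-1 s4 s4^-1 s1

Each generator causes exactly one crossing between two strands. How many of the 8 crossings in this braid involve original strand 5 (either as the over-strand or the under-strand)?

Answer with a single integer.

Answer: 3

Derivation:
Gen 1: crossing 1x2. Involves strand 5? no. Count so far: 0
Gen 2: crossing 2x1. Involves strand 5? no. Count so far: 0
Gen 3: crossing 2x3. Involves strand 5? no. Count so far: 0
Gen 4: crossing 1x3. Involves strand 5? no. Count so far: 0
Gen 5: crossing 4x5. Involves strand 5? yes. Count so far: 1
Gen 6: crossing 5x4. Involves strand 5? yes. Count so far: 2
Gen 7: crossing 4x5. Involves strand 5? yes. Count so far: 3
Gen 8: crossing 3x1. Involves strand 5? no. Count so far: 3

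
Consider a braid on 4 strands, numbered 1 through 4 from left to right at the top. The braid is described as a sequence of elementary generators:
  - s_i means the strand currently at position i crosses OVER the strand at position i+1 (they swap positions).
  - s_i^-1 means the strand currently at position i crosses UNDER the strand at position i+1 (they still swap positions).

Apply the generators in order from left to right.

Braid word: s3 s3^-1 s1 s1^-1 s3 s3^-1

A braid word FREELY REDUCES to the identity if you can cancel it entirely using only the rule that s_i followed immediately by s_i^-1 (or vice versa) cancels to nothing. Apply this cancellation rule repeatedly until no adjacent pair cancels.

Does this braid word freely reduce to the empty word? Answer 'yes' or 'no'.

Gen 1 (s3): push. Stack: [s3]
Gen 2 (s3^-1): cancels prior s3. Stack: []
Gen 3 (s1): push. Stack: [s1]
Gen 4 (s1^-1): cancels prior s1. Stack: []
Gen 5 (s3): push. Stack: [s3]
Gen 6 (s3^-1): cancels prior s3. Stack: []
Reduced word: (empty)

Answer: yes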